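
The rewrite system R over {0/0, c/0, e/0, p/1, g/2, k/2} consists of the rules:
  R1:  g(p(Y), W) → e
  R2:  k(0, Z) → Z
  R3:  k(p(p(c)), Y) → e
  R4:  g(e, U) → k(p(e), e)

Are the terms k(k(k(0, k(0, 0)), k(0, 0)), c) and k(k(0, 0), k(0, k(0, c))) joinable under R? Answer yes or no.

yes — NF(t₁) = c, NF(t₂) = c

Reduce t₁ = k(k(k(0, k(0, 0)), k(0, 0)), c):
1. k(k(k(0, k(0, 0)), k(0, 0)), c)  →  k(k(k(0, 0), k(0, 0)), c)   [R2 at 1.1]
2. k(k(k(0, 0), k(0, 0)), c)  →  k(k(0, k(0, 0)), c)   [R2 at 1.1]
3. k(k(0, k(0, 0)), c)  →  k(k(0, 0), c)   [R2 at 1]
4. k(k(0, 0), c)  →  k(0, c)   [R2 at 1]
5. k(0, c)  →  c   [R2 at ε]

Reduce t₂ = k(k(0, 0), k(0, k(0, c))):
1. k(k(0, 0), k(0, k(0, c)))  →  k(0, k(0, k(0, c)))   [R2 at 1]
2. k(0, k(0, k(0, c)))  →  k(0, k(0, c))   [R2 at ε]
3. k(0, k(0, c))  →  k(0, c)   [R2 at ε]
4. k(0, c)  →  c   [R2 at ε]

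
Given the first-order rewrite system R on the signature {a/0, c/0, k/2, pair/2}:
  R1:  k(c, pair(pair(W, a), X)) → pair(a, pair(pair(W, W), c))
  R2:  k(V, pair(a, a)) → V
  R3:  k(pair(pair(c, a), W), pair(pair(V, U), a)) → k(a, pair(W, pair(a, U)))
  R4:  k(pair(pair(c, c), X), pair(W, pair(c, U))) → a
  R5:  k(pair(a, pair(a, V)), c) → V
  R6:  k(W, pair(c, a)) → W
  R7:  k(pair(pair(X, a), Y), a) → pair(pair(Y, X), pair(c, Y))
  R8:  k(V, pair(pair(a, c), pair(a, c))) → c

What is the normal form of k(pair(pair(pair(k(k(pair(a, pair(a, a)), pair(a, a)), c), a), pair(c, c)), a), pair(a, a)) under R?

pair(pair(pair(a, a), pair(c, c)), a)

1. k(pair(pair(pair(k(k(pair(a, pair(a, a)), pair(a, a)), c), a), pair(c, c)), a), pair(a, a))  →  pair(pair(pair(k(k(pair(a, pair(a, a)), pair(a, a)), c), a), pair(c, c)), a)   [R2 at ε]
2. pair(pair(pair(k(k(pair(a, pair(a, a)), pair(a, a)), c), a), pair(c, c)), a)  →  pair(pair(pair(k(pair(a, pair(a, a)), c), a), pair(c, c)), a)   [R2 at 1.1.1.1]
3. pair(pair(pair(k(pair(a, pair(a, a)), c), a), pair(c, c)), a)  →  pair(pair(pair(a, a), pair(c, c)), a)   [R5 at 1.1.1]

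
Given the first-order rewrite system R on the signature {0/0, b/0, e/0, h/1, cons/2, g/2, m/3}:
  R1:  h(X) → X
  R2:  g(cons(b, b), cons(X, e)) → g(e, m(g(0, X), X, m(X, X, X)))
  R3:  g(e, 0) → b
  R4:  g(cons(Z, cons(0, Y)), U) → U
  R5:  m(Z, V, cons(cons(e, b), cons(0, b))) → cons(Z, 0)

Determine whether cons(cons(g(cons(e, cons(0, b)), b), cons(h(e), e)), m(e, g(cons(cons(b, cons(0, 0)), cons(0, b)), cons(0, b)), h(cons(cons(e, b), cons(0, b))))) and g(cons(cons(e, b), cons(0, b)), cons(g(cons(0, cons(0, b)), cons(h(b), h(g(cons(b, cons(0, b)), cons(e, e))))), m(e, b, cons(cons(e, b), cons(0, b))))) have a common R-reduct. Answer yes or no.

yes — NF(t₁) = cons(cons(b, cons(e, e)), cons(e, 0)), NF(t₂) = cons(cons(b, cons(e, e)), cons(e, 0))

Reduce t₁ = cons(cons(g(cons(e, cons(0, b)), b), cons(h(e), e)), m(e, g(cons(cons(b, cons(0, 0)), cons(0, b)), cons(0, b)), h(cons(cons(e, b), cons(0, b))))):
1. cons(cons(g(cons(e, cons(0, b)), b), cons(h(e), e)), m(e, g(cons(cons(b, cons(0, 0)), cons(0, b)), cons(0, b)), h(cons(cons(e, b), cons(0, b)))))  →  cons(cons(b, cons(h(e), e)), m(e, g(cons(cons(b, cons(0, 0)), cons(0, b)), cons(0, b)), h(cons(cons(e, b), cons(0, b)))))   [R4 at 1.1]
2. cons(cons(b, cons(h(e), e)), m(e, g(cons(cons(b, cons(0, 0)), cons(0, b)), cons(0, b)), h(cons(cons(e, b), cons(0, b)))))  →  cons(cons(b, cons(e, e)), m(e, g(cons(cons(b, cons(0, 0)), cons(0, b)), cons(0, b)), h(cons(cons(e, b), cons(0, b)))))   [R1 at 1.2.1]
3. cons(cons(b, cons(e, e)), m(e, g(cons(cons(b, cons(0, 0)), cons(0, b)), cons(0, b)), h(cons(cons(e, b), cons(0, b)))))  →  cons(cons(b, cons(e, e)), m(e, cons(0, b), h(cons(cons(e, b), cons(0, b)))))   [R4 at 2.2]
4. cons(cons(b, cons(e, e)), m(e, cons(0, b), h(cons(cons(e, b), cons(0, b)))))  →  cons(cons(b, cons(e, e)), m(e, cons(0, b), cons(cons(e, b), cons(0, b))))   [R1 at 2.3]
5. cons(cons(b, cons(e, e)), m(e, cons(0, b), cons(cons(e, b), cons(0, b))))  →  cons(cons(b, cons(e, e)), cons(e, 0))   [R5 at 2]

Reduce t₂ = g(cons(cons(e, b), cons(0, b)), cons(g(cons(0, cons(0, b)), cons(h(b), h(g(cons(b, cons(0, b)), cons(e, e))))), m(e, b, cons(cons(e, b), cons(0, b))))):
1. g(cons(cons(e, b), cons(0, b)), cons(g(cons(0, cons(0, b)), cons(h(b), h(g(cons(b, cons(0, b)), cons(e, e))))), m(e, b, cons(cons(e, b), cons(0, b)))))  →  cons(g(cons(0, cons(0, b)), cons(h(b), h(g(cons(b, cons(0, b)), cons(e, e))))), m(e, b, cons(cons(e, b), cons(0, b))))   [R4 at ε]
2. cons(g(cons(0, cons(0, b)), cons(h(b), h(g(cons(b, cons(0, b)), cons(e, e))))), m(e, b, cons(cons(e, b), cons(0, b))))  →  cons(cons(h(b), h(g(cons(b, cons(0, b)), cons(e, e)))), m(e, b, cons(cons(e, b), cons(0, b))))   [R4 at 1]
3. cons(cons(h(b), h(g(cons(b, cons(0, b)), cons(e, e)))), m(e, b, cons(cons(e, b), cons(0, b))))  →  cons(cons(b, h(g(cons(b, cons(0, b)), cons(e, e)))), m(e, b, cons(cons(e, b), cons(0, b))))   [R1 at 1.1]
4. cons(cons(b, h(g(cons(b, cons(0, b)), cons(e, e)))), m(e, b, cons(cons(e, b), cons(0, b))))  →  cons(cons(b, g(cons(b, cons(0, b)), cons(e, e))), m(e, b, cons(cons(e, b), cons(0, b))))   [R1 at 1.2]
5. cons(cons(b, g(cons(b, cons(0, b)), cons(e, e))), m(e, b, cons(cons(e, b), cons(0, b))))  →  cons(cons(b, cons(e, e)), m(e, b, cons(cons(e, b), cons(0, b))))   [R4 at 1.2]
6. cons(cons(b, cons(e, e)), m(e, b, cons(cons(e, b), cons(0, b))))  →  cons(cons(b, cons(e, e)), cons(e, 0))   [R5 at 2]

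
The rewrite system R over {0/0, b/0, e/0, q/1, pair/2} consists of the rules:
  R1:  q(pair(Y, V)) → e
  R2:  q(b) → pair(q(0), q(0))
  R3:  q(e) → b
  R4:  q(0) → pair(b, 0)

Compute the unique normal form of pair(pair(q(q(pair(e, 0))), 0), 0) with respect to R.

1. pair(pair(q(q(pair(e, 0))), 0), 0)  →  pair(pair(q(e), 0), 0)   [R1 at 1.1.1]
2. pair(pair(q(e), 0), 0)  →  pair(pair(b, 0), 0)   [R3 at 1.1]

pair(pair(b, 0), 0)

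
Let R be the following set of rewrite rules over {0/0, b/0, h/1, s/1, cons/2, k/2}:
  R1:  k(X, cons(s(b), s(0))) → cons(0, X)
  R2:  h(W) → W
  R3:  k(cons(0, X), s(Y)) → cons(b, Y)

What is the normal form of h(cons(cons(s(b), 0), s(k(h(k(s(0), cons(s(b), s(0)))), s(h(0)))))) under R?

1. h(cons(cons(s(b), 0), s(k(h(k(s(0), cons(s(b), s(0)))), s(h(0))))))  →  cons(cons(s(b), 0), s(k(h(k(s(0), cons(s(b), s(0)))), s(h(0)))))   [R2 at ε]
2. cons(cons(s(b), 0), s(k(h(k(s(0), cons(s(b), s(0)))), s(h(0)))))  →  cons(cons(s(b), 0), s(k(k(s(0), cons(s(b), s(0))), s(h(0)))))   [R2 at 2.1.1]
3. cons(cons(s(b), 0), s(k(k(s(0), cons(s(b), s(0))), s(h(0)))))  →  cons(cons(s(b), 0), s(k(cons(0, s(0)), s(h(0)))))   [R1 at 2.1.1]
4. cons(cons(s(b), 0), s(k(cons(0, s(0)), s(h(0)))))  →  cons(cons(s(b), 0), s(cons(b, h(0))))   [R3 at 2.1]
5. cons(cons(s(b), 0), s(cons(b, h(0))))  →  cons(cons(s(b), 0), s(cons(b, 0)))   [R2 at 2.1.2]

cons(cons(s(b), 0), s(cons(b, 0)))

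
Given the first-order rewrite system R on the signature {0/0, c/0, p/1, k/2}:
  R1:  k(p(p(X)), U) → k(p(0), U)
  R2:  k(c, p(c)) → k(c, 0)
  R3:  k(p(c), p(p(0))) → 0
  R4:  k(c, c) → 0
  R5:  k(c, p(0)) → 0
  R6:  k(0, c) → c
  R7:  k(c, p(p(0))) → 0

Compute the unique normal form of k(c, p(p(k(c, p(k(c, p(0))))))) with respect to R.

1. k(c, p(p(k(c, p(k(c, p(0)))))))  →  k(c, p(p(k(c, p(0)))))   [R5 at 2.1.1.2.1]
2. k(c, p(p(k(c, p(0)))))  →  k(c, p(p(0)))   [R5 at 2.1.1]
3. k(c, p(p(0)))  →  0   [R7 at ε]

0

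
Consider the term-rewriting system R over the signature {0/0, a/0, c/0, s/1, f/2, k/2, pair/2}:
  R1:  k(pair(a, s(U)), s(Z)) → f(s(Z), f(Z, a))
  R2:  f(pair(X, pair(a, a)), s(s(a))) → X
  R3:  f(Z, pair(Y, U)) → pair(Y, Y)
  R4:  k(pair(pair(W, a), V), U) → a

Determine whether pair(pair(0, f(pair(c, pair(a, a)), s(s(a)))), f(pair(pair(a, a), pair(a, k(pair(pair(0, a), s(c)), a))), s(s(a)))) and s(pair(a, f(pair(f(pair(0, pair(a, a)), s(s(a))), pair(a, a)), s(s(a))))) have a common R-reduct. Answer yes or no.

Reduce t₁ = pair(pair(0, f(pair(c, pair(a, a)), s(s(a)))), f(pair(pair(a, a), pair(a, k(pair(pair(0, a), s(c)), a))), s(s(a)))):
1. pair(pair(0, f(pair(c, pair(a, a)), s(s(a)))), f(pair(pair(a, a), pair(a, k(pair(pair(0, a), s(c)), a))), s(s(a))))  →  pair(pair(0, c), f(pair(pair(a, a), pair(a, k(pair(pair(0, a), s(c)), a))), s(s(a))))   [R2 at 1.2]
2. pair(pair(0, c), f(pair(pair(a, a), pair(a, k(pair(pair(0, a), s(c)), a))), s(s(a))))  →  pair(pair(0, c), f(pair(pair(a, a), pair(a, a)), s(s(a))))   [R4 at 2.1.2.2]
3. pair(pair(0, c), f(pair(pair(a, a), pair(a, a)), s(s(a))))  →  pair(pair(0, c), pair(a, a))   [R2 at 2]

Reduce t₂ = s(pair(a, f(pair(f(pair(0, pair(a, a)), s(s(a))), pair(a, a)), s(s(a))))):
1. s(pair(a, f(pair(f(pair(0, pair(a, a)), s(s(a))), pair(a, a)), s(s(a)))))  →  s(pair(a, f(pair(0, pair(a, a)), s(s(a)))))   [R2 at 1.2]
2. s(pair(a, f(pair(0, pair(a, a)), s(s(a)))))  →  s(pair(a, 0))   [R2 at 1.2]

no — NF(t₁) = pair(pair(0, c), pair(a, a)), NF(t₂) = s(pair(a, 0))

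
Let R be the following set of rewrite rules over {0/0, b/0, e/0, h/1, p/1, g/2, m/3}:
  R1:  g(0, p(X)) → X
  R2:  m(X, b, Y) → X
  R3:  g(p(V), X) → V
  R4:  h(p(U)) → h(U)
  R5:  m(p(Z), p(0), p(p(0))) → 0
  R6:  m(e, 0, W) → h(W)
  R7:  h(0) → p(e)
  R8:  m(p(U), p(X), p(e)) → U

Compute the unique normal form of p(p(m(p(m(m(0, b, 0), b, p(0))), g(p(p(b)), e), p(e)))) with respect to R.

p(p(0))

1. p(p(m(p(m(m(0, b, 0), b, p(0))), g(p(p(b)), e), p(e))))  →  p(p(m(p(m(0, b, 0)), g(p(p(b)), e), p(e))))   [R2 at 1.1.1.1]
2. p(p(m(p(m(0, b, 0)), g(p(p(b)), e), p(e))))  →  p(p(m(p(0), g(p(p(b)), e), p(e))))   [R2 at 1.1.1.1]
3. p(p(m(p(0), g(p(p(b)), e), p(e))))  →  p(p(m(p(0), p(b), p(e))))   [R3 at 1.1.2]
4. p(p(m(p(0), p(b), p(e))))  →  p(p(0))   [R8 at 1.1]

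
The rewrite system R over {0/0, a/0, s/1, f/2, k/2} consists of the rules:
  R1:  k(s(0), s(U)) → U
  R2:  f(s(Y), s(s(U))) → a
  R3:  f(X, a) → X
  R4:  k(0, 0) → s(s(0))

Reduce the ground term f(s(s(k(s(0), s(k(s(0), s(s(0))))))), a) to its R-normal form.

s(s(s(0)))

1. f(s(s(k(s(0), s(k(s(0), s(s(0))))))), a)  →  s(s(k(s(0), s(k(s(0), s(s(0)))))))   [R3 at ε]
2. s(s(k(s(0), s(k(s(0), s(s(0)))))))  →  s(s(k(s(0), s(s(0)))))   [R1 at 1.1]
3. s(s(k(s(0), s(s(0)))))  →  s(s(s(0)))   [R1 at 1.1]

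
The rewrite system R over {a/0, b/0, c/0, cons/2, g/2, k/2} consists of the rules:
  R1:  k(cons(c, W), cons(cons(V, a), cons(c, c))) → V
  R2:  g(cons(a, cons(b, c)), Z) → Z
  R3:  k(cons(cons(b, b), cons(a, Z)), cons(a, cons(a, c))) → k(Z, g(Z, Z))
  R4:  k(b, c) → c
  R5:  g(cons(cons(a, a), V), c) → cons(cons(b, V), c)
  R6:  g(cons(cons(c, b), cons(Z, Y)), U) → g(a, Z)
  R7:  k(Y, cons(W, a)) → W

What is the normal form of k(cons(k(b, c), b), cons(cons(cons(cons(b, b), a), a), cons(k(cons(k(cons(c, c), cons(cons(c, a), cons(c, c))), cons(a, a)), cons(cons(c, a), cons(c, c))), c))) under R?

1. k(cons(k(b, c), b), cons(cons(cons(cons(b, b), a), a), cons(k(cons(k(cons(c, c), cons(cons(c, a), cons(c, c))), cons(a, a)), cons(cons(c, a), cons(c, c))), c)))  →  k(cons(c, b), cons(cons(cons(cons(b, b), a), a), cons(k(cons(k(cons(c, c), cons(cons(c, a), cons(c, c))), cons(a, a)), cons(cons(c, a), cons(c, c))), c)))   [R4 at 1.1]
2. k(cons(c, b), cons(cons(cons(cons(b, b), a), a), cons(k(cons(k(cons(c, c), cons(cons(c, a), cons(c, c))), cons(a, a)), cons(cons(c, a), cons(c, c))), c)))  →  k(cons(c, b), cons(cons(cons(cons(b, b), a), a), cons(k(cons(c, cons(a, a)), cons(cons(c, a), cons(c, c))), c)))   [R1 at 2.2.1.1.1]
3. k(cons(c, b), cons(cons(cons(cons(b, b), a), a), cons(k(cons(c, cons(a, a)), cons(cons(c, a), cons(c, c))), c)))  →  k(cons(c, b), cons(cons(cons(cons(b, b), a), a), cons(c, c)))   [R1 at 2.2.1]
4. k(cons(c, b), cons(cons(cons(cons(b, b), a), a), cons(c, c)))  →  cons(cons(b, b), a)   [R1 at ε]

cons(cons(b, b), a)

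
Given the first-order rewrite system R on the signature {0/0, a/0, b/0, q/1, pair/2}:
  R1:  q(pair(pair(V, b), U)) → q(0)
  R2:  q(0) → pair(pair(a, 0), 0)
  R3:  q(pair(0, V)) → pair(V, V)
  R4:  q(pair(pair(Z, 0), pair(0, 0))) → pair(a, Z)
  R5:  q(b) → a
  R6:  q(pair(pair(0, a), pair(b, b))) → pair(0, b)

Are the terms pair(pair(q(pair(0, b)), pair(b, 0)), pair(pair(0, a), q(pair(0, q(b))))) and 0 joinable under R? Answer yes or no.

Reduce t₁ = pair(pair(q(pair(0, b)), pair(b, 0)), pair(pair(0, a), q(pair(0, q(b))))):
1. pair(pair(q(pair(0, b)), pair(b, 0)), pair(pair(0, a), q(pair(0, q(b)))))  →  pair(pair(pair(b, b), pair(b, 0)), pair(pair(0, a), q(pair(0, q(b)))))   [R3 at 1.1]
2. pair(pair(pair(b, b), pair(b, 0)), pair(pair(0, a), q(pair(0, q(b)))))  →  pair(pair(pair(b, b), pair(b, 0)), pair(pair(0, a), pair(q(b), q(b))))   [R3 at 2.2]
3. pair(pair(pair(b, b), pair(b, 0)), pair(pair(0, a), pair(q(b), q(b))))  →  pair(pair(pair(b, b), pair(b, 0)), pair(pair(0, a), pair(a, q(b))))   [R5 at 2.2.1]
4. pair(pair(pair(b, b), pair(b, 0)), pair(pair(0, a), pair(a, q(b))))  →  pair(pair(pair(b, b), pair(b, 0)), pair(pair(0, a), pair(a, a)))   [R5 at 2.2.2]

Reduce t₂ = 0:

no — NF(t₁) = pair(pair(pair(b, b), pair(b, 0)), pair(pair(0, a), pair(a, a))), NF(t₂) = 0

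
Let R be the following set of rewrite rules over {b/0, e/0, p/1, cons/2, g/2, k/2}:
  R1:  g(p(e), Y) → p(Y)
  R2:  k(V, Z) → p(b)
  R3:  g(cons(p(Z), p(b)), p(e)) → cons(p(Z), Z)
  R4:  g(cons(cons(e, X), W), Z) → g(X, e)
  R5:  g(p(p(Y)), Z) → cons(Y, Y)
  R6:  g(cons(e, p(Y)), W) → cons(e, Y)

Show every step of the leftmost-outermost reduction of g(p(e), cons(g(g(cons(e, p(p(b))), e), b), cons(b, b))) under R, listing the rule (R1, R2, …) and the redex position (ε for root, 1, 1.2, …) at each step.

1. g(p(e), cons(g(g(cons(e, p(p(b))), e), b), cons(b, b)))  →  p(cons(g(g(cons(e, p(p(b))), e), b), cons(b, b)))   [R1 at ε]
2. p(cons(g(g(cons(e, p(p(b))), e), b), cons(b, b)))  →  p(cons(g(cons(e, p(b)), b), cons(b, b)))   [R6 at 1.1.1]
3. p(cons(g(cons(e, p(b)), b), cons(b, b)))  →  p(cons(cons(e, b), cons(b, b)))   [R6 at 1.1]

p(cons(cons(e, b), cons(b, b)))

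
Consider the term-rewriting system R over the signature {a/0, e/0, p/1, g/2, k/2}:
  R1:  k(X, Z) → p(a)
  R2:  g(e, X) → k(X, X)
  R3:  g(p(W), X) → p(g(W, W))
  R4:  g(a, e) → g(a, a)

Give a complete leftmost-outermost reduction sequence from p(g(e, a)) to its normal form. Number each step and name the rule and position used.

1. p(g(e, a))  →  p(k(a, a))   [R2 at 1]
2. p(k(a, a))  →  p(p(a))   [R1 at 1]

p(p(a))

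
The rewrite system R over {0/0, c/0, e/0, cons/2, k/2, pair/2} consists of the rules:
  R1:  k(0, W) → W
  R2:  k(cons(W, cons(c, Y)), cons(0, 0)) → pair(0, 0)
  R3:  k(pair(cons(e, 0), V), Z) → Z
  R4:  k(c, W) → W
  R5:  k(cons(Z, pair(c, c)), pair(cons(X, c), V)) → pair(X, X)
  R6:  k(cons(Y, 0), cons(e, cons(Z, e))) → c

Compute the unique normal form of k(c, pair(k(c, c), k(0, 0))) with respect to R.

1. k(c, pair(k(c, c), k(0, 0)))  →  pair(k(c, c), k(0, 0))   [R4 at ε]
2. pair(k(c, c), k(0, 0))  →  pair(c, k(0, 0))   [R4 at 1]
3. pair(c, k(0, 0))  →  pair(c, 0)   [R1 at 2]

pair(c, 0)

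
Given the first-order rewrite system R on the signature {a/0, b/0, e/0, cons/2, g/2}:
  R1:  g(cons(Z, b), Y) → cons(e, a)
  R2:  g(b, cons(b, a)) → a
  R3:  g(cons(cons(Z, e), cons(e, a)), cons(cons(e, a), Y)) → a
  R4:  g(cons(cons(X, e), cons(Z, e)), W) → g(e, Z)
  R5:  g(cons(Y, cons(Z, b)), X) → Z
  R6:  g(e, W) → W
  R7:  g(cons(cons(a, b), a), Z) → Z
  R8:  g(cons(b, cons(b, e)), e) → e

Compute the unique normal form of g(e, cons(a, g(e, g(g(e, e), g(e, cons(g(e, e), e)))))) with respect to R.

cons(a, cons(e, e))

1. g(e, cons(a, g(e, g(g(e, e), g(e, cons(g(e, e), e))))))  →  cons(a, g(e, g(g(e, e), g(e, cons(g(e, e), e)))))   [R6 at ε]
2. cons(a, g(e, g(g(e, e), g(e, cons(g(e, e), e)))))  →  cons(a, g(g(e, e), g(e, cons(g(e, e), e))))   [R6 at 2]
3. cons(a, g(g(e, e), g(e, cons(g(e, e), e))))  →  cons(a, g(e, g(e, cons(g(e, e), e))))   [R6 at 2.1]
4. cons(a, g(e, g(e, cons(g(e, e), e))))  →  cons(a, g(e, cons(g(e, e), e)))   [R6 at 2]
5. cons(a, g(e, cons(g(e, e), e)))  →  cons(a, cons(g(e, e), e))   [R6 at 2]
6. cons(a, cons(g(e, e), e))  →  cons(a, cons(e, e))   [R6 at 2.1]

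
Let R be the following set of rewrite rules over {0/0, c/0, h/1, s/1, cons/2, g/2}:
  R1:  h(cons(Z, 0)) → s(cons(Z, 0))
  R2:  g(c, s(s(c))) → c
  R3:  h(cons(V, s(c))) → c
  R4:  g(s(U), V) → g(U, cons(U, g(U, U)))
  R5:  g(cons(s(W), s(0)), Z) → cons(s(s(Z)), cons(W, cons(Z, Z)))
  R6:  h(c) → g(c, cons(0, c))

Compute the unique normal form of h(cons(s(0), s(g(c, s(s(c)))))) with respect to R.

c

1. h(cons(s(0), s(g(c, s(s(c))))))  →  h(cons(s(0), s(c)))   [R2 at 1.2.1]
2. h(cons(s(0), s(c)))  →  c   [R3 at ε]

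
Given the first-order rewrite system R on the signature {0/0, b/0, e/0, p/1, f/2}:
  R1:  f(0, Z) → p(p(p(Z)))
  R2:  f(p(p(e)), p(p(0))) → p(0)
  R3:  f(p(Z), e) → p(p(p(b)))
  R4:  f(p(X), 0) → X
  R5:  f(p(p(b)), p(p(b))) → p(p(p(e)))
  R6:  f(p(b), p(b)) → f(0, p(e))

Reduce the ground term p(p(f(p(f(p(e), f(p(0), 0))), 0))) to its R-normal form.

p(p(e))

1. p(p(f(p(f(p(e), f(p(0), 0))), 0)))  →  p(p(f(p(e), f(p(0), 0))))   [R4 at 1.1]
2. p(p(f(p(e), f(p(0), 0))))  →  p(p(f(p(e), 0)))   [R4 at 1.1.2]
3. p(p(f(p(e), 0)))  →  p(p(e))   [R4 at 1.1]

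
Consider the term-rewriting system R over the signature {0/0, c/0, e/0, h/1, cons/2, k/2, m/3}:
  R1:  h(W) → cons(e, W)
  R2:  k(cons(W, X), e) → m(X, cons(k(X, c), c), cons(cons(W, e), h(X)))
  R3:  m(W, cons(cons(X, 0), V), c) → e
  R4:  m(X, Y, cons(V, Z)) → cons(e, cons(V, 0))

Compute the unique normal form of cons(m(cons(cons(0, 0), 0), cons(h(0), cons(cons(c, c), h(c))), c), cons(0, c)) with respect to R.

cons(e, cons(0, c))

1. cons(m(cons(cons(0, 0), 0), cons(h(0), cons(cons(c, c), h(c))), c), cons(0, c))  →  cons(m(cons(cons(0, 0), 0), cons(cons(e, 0), cons(cons(c, c), h(c))), c), cons(0, c))   [R1 at 1.2.1]
2. cons(m(cons(cons(0, 0), 0), cons(cons(e, 0), cons(cons(c, c), h(c))), c), cons(0, c))  →  cons(e, cons(0, c))   [R3 at 1]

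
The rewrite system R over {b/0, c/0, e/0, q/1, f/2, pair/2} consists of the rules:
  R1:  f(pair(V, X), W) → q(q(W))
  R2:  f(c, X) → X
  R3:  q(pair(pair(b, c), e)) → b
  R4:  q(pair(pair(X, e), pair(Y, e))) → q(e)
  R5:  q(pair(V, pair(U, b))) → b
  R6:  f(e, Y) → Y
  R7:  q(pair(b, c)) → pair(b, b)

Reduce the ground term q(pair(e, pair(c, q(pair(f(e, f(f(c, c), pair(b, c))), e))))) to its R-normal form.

1. q(pair(e, pair(c, q(pair(f(e, f(f(c, c), pair(b, c))), e)))))  →  q(pair(e, pair(c, q(pair(f(f(c, c), pair(b, c)), e)))))   [R6 at 1.2.2.1.1]
2. q(pair(e, pair(c, q(pair(f(f(c, c), pair(b, c)), e)))))  →  q(pair(e, pair(c, q(pair(f(c, pair(b, c)), e)))))   [R2 at 1.2.2.1.1.1]
3. q(pair(e, pair(c, q(pair(f(c, pair(b, c)), e)))))  →  q(pair(e, pair(c, q(pair(pair(b, c), e)))))   [R2 at 1.2.2.1.1]
4. q(pair(e, pair(c, q(pair(pair(b, c), e)))))  →  q(pair(e, pair(c, b)))   [R3 at 1.2.2]
5. q(pair(e, pair(c, b)))  →  b   [R5 at ε]

b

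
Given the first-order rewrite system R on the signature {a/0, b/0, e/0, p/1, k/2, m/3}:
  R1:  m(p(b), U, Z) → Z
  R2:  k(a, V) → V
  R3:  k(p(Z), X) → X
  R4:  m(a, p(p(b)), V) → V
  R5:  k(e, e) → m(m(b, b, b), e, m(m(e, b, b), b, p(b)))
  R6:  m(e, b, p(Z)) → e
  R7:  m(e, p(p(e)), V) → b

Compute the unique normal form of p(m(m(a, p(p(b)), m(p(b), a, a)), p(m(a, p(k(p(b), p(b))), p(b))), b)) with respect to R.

p(b)

1. p(m(m(a, p(p(b)), m(p(b), a, a)), p(m(a, p(k(p(b), p(b))), p(b))), b))  →  p(m(m(p(b), a, a), p(m(a, p(k(p(b), p(b))), p(b))), b))   [R4 at 1.1]
2. p(m(m(p(b), a, a), p(m(a, p(k(p(b), p(b))), p(b))), b))  →  p(m(a, p(m(a, p(k(p(b), p(b))), p(b))), b))   [R1 at 1.1]
3. p(m(a, p(m(a, p(k(p(b), p(b))), p(b))), b))  →  p(m(a, p(m(a, p(p(b)), p(b))), b))   [R3 at 1.2.1.2.1]
4. p(m(a, p(m(a, p(p(b)), p(b))), b))  →  p(m(a, p(p(b)), b))   [R4 at 1.2.1]
5. p(m(a, p(p(b)), b))  →  p(b)   [R4 at 1]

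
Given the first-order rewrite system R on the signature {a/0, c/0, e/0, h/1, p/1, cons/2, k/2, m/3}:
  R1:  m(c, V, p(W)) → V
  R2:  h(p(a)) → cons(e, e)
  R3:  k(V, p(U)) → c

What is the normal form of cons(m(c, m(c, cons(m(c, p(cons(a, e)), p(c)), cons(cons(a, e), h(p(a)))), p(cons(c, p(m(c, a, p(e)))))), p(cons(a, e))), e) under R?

1. cons(m(c, m(c, cons(m(c, p(cons(a, e)), p(c)), cons(cons(a, e), h(p(a)))), p(cons(c, p(m(c, a, p(e)))))), p(cons(a, e))), e)  →  cons(m(c, cons(m(c, p(cons(a, e)), p(c)), cons(cons(a, e), h(p(a)))), p(cons(c, p(m(c, a, p(e)))))), e)   [R1 at 1]
2. cons(m(c, cons(m(c, p(cons(a, e)), p(c)), cons(cons(a, e), h(p(a)))), p(cons(c, p(m(c, a, p(e)))))), e)  →  cons(cons(m(c, p(cons(a, e)), p(c)), cons(cons(a, e), h(p(a)))), e)   [R1 at 1]
3. cons(cons(m(c, p(cons(a, e)), p(c)), cons(cons(a, e), h(p(a)))), e)  →  cons(cons(p(cons(a, e)), cons(cons(a, e), h(p(a)))), e)   [R1 at 1.1]
4. cons(cons(p(cons(a, e)), cons(cons(a, e), h(p(a)))), e)  →  cons(cons(p(cons(a, e)), cons(cons(a, e), cons(e, e))), e)   [R2 at 1.2.2]

cons(cons(p(cons(a, e)), cons(cons(a, e), cons(e, e))), e)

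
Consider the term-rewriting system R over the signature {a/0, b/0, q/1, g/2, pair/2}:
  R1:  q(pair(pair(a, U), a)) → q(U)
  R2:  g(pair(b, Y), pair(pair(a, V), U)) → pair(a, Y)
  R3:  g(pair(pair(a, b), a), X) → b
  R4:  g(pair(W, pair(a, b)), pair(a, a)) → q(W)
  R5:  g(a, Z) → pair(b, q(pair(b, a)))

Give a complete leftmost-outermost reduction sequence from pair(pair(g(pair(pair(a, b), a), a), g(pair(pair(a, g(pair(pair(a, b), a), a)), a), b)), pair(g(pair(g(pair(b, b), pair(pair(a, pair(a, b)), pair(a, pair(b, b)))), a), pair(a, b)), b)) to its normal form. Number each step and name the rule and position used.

pair(pair(b, b), pair(b, b))

1. pair(pair(g(pair(pair(a, b), a), a), g(pair(pair(a, g(pair(pair(a, b), a), a)), a), b)), pair(g(pair(g(pair(b, b), pair(pair(a, pair(a, b)), pair(a, pair(b, b)))), a), pair(a, b)), b))  →  pair(pair(b, g(pair(pair(a, g(pair(pair(a, b), a), a)), a), b)), pair(g(pair(g(pair(b, b), pair(pair(a, pair(a, b)), pair(a, pair(b, b)))), a), pair(a, b)), b))   [R3 at 1.1]
2. pair(pair(b, g(pair(pair(a, g(pair(pair(a, b), a), a)), a), b)), pair(g(pair(g(pair(b, b), pair(pair(a, pair(a, b)), pair(a, pair(b, b)))), a), pair(a, b)), b))  →  pair(pair(b, g(pair(pair(a, b), a), b)), pair(g(pair(g(pair(b, b), pair(pair(a, pair(a, b)), pair(a, pair(b, b)))), a), pair(a, b)), b))   [R3 at 1.2.1.1.2]
3. pair(pair(b, g(pair(pair(a, b), a), b)), pair(g(pair(g(pair(b, b), pair(pair(a, pair(a, b)), pair(a, pair(b, b)))), a), pair(a, b)), b))  →  pair(pair(b, b), pair(g(pair(g(pair(b, b), pair(pair(a, pair(a, b)), pair(a, pair(b, b)))), a), pair(a, b)), b))   [R3 at 1.2]
4. pair(pair(b, b), pair(g(pair(g(pair(b, b), pair(pair(a, pair(a, b)), pair(a, pair(b, b)))), a), pair(a, b)), b))  →  pair(pair(b, b), pair(g(pair(pair(a, b), a), pair(a, b)), b))   [R2 at 2.1.1.1]
5. pair(pair(b, b), pair(g(pair(pair(a, b), a), pair(a, b)), b))  →  pair(pair(b, b), pair(b, b))   [R3 at 2.1]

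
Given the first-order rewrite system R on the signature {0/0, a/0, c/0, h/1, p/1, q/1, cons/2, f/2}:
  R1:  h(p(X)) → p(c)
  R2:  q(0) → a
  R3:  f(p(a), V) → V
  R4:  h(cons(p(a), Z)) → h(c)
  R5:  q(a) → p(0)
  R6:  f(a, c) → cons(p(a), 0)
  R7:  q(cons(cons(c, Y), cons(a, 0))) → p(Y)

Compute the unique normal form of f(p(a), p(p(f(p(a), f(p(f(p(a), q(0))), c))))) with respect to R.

1. f(p(a), p(p(f(p(a), f(p(f(p(a), q(0))), c)))))  →  p(p(f(p(a), f(p(f(p(a), q(0))), c))))   [R3 at ε]
2. p(p(f(p(a), f(p(f(p(a), q(0))), c))))  →  p(p(f(p(f(p(a), q(0))), c)))   [R3 at 1.1]
3. p(p(f(p(f(p(a), q(0))), c)))  →  p(p(f(p(q(0)), c)))   [R3 at 1.1.1.1]
4. p(p(f(p(q(0)), c)))  →  p(p(f(p(a), c)))   [R2 at 1.1.1.1]
5. p(p(f(p(a), c)))  →  p(p(c))   [R3 at 1.1]

p(p(c))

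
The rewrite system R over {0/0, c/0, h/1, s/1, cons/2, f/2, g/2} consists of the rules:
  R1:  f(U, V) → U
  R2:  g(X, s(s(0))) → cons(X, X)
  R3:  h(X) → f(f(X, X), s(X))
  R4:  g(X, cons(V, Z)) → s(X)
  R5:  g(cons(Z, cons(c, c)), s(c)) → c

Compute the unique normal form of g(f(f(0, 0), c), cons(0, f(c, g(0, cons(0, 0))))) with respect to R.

s(0)

1. g(f(f(0, 0), c), cons(0, f(c, g(0, cons(0, 0)))))  →  s(f(f(0, 0), c))   [R4 at ε]
2. s(f(f(0, 0), c))  →  s(f(0, 0))   [R1 at 1]
3. s(f(0, 0))  →  s(0)   [R1 at 1]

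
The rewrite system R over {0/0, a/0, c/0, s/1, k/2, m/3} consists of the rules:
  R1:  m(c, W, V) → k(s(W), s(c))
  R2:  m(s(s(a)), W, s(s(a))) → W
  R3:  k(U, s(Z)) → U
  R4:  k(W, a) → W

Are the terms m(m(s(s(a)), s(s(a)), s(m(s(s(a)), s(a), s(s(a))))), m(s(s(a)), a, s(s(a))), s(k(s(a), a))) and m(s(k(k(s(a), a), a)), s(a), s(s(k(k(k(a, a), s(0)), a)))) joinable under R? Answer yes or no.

no — NF(t₁) = a, NF(t₂) = s(a)

Reduce t₁ = m(m(s(s(a)), s(s(a)), s(m(s(s(a)), s(a), s(s(a))))), m(s(s(a)), a, s(s(a))), s(k(s(a), a))):
1. m(m(s(s(a)), s(s(a)), s(m(s(s(a)), s(a), s(s(a))))), m(s(s(a)), a, s(s(a))), s(k(s(a), a)))  →  m(m(s(s(a)), s(s(a)), s(s(a))), m(s(s(a)), a, s(s(a))), s(k(s(a), a)))   [R2 at 1.3.1]
2. m(m(s(s(a)), s(s(a)), s(s(a))), m(s(s(a)), a, s(s(a))), s(k(s(a), a)))  →  m(s(s(a)), m(s(s(a)), a, s(s(a))), s(k(s(a), a)))   [R2 at 1]
3. m(s(s(a)), m(s(s(a)), a, s(s(a))), s(k(s(a), a)))  →  m(s(s(a)), a, s(k(s(a), a)))   [R2 at 2]
4. m(s(s(a)), a, s(k(s(a), a)))  →  m(s(s(a)), a, s(s(a)))   [R4 at 3.1]
5. m(s(s(a)), a, s(s(a)))  →  a   [R2 at ε]

Reduce t₂ = m(s(k(k(s(a), a), a)), s(a), s(s(k(k(k(a, a), s(0)), a)))):
1. m(s(k(k(s(a), a), a)), s(a), s(s(k(k(k(a, a), s(0)), a))))  →  m(s(k(s(a), a)), s(a), s(s(k(k(k(a, a), s(0)), a))))   [R4 at 1.1]
2. m(s(k(s(a), a)), s(a), s(s(k(k(k(a, a), s(0)), a))))  →  m(s(s(a)), s(a), s(s(k(k(k(a, a), s(0)), a))))   [R4 at 1.1]
3. m(s(s(a)), s(a), s(s(k(k(k(a, a), s(0)), a))))  →  m(s(s(a)), s(a), s(s(k(k(a, a), s(0)))))   [R4 at 3.1.1]
4. m(s(s(a)), s(a), s(s(k(k(a, a), s(0)))))  →  m(s(s(a)), s(a), s(s(k(a, a))))   [R3 at 3.1.1]
5. m(s(s(a)), s(a), s(s(k(a, a))))  →  m(s(s(a)), s(a), s(s(a)))   [R4 at 3.1.1]
6. m(s(s(a)), s(a), s(s(a)))  →  s(a)   [R2 at ε]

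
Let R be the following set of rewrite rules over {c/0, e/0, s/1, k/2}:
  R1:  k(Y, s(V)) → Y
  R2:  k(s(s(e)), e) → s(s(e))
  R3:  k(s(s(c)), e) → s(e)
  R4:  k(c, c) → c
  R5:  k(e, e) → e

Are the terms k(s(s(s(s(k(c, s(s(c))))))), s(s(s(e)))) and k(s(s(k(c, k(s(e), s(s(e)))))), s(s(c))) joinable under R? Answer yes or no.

no — NF(t₁) = s(s(s(s(c)))), NF(t₂) = s(s(c))

Reduce t₁ = k(s(s(s(s(k(c, s(s(c))))))), s(s(s(e)))):
1. k(s(s(s(s(k(c, s(s(c))))))), s(s(s(e))))  →  s(s(s(s(k(c, s(s(c)))))))   [R1 at ε]
2. s(s(s(s(k(c, s(s(c)))))))  →  s(s(s(s(c))))   [R1 at 1.1.1.1]

Reduce t₂ = k(s(s(k(c, k(s(e), s(s(e)))))), s(s(c))):
1. k(s(s(k(c, k(s(e), s(s(e)))))), s(s(c)))  →  s(s(k(c, k(s(e), s(s(e))))))   [R1 at ε]
2. s(s(k(c, k(s(e), s(s(e))))))  →  s(s(k(c, s(e))))   [R1 at 1.1.2]
3. s(s(k(c, s(e))))  →  s(s(c))   [R1 at 1.1]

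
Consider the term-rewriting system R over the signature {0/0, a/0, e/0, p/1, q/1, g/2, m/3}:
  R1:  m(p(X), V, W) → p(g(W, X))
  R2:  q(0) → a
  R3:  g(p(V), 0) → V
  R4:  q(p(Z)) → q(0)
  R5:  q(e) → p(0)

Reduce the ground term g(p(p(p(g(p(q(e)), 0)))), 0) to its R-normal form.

1. g(p(p(p(g(p(q(e)), 0)))), 0)  →  p(p(g(p(q(e)), 0)))   [R3 at ε]
2. p(p(g(p(q(e)), 0)))  →  p(p(q(e)))   [R3 at 1.1]
3. p(p(q(e)))  →  p(p(p(0)))   [R5 at 1.1]

p(p(p(0)))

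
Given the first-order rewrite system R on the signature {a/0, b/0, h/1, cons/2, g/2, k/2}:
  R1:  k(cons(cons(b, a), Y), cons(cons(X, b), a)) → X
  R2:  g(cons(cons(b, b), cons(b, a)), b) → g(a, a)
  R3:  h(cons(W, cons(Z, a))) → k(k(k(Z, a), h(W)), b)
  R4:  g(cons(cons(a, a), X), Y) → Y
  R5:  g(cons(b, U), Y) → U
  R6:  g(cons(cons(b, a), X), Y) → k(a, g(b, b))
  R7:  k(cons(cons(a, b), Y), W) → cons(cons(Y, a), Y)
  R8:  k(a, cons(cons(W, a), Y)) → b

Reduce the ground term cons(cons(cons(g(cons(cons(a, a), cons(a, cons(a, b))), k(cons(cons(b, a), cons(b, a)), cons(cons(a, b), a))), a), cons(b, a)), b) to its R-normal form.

1. cons(cons(cons(g(cons(cons(a, a), cons(a, cons(a, b))), k(cons(cons(b, a), cons(b, a)), cons(cons(a, b), a))), a), cons(b, a)), b)  →  cons(cons(cons(k(cons(cons(b, a), cons(b, a)), cons(cons(a, b), a)), a), cons(b, a)), b)   [R4 at 1.1.1]
2. cons(cons(cons(k(cons(cons(b, a), cons(b, a)), cons(cons(a, b), a)), a), cons(b, a)), b)  →  cons(cons(cons(a, a), cons(b, a)), b)   [R1 at 1.1.1]

cons(cons(cons(a, a), cons(b, a)), b)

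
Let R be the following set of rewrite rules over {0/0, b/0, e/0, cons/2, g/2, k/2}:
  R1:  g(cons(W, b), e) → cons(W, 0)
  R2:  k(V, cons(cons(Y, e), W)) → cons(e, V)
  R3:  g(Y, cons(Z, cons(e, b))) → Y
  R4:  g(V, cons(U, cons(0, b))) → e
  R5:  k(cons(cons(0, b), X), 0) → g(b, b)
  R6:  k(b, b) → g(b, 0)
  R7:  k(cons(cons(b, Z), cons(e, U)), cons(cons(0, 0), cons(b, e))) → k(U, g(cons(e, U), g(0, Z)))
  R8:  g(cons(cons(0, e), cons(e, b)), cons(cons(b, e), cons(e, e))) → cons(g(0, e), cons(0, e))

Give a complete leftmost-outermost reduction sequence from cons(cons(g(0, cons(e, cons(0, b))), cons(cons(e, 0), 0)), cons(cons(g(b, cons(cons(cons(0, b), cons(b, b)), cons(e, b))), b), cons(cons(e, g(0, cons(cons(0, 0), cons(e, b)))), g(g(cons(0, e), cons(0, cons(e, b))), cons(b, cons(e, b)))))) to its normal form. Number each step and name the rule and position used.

cons(cons(e, cons(cons(e, 0), 0)), cons(cons(b, b), cons(cons(e, 0), cons(0, e))))

1. cons(cons(g(0, cons(e, cons(0, b))), cons(cons(e, 0), 0)), cons(cons(g(b, cons(cons(cons(0, b), cons(b, b)), cons(e, b))), b), cons(cons(e, g(0, cons(cons(0, 0), cons(e, b)))), g(g(cons(0, e), cons(0, cons(e, b))), cons(b, cons(e, b))))))  →  cons(cons(e, cons(cons(e, 0), 0)), cons(cons(g(b, cons(cons(cons(0, b), cons(b, b)), cons(e, b))), b), cons(cons(e, g(0, cons(cons(0, 0), cons(e, b)))), g(g(cons(0, e), cons(0, cons(e, b))), cons(b, cons(e, b))))))   [R4 at 1.1]
2. cons(cons(e, cons(cons(e, 0), 0)), cons(cons(g(b, cons(cons(cons(0, b), cons(b, b)), cons(e, b))), b), cons(cons(e, g(0, cons(cons(0, 0), cons(e, b)))), g(g(cons(0, e), cons(0, cons(e, b))), cons(b, cons(e, b))))))  →  cons(cons(e, cons(cons(e, 0), 0)), cons(cons(b, b), cons(cons(e, g(0, cons(cons(0, 0), cons(e, b)))), g(g(cons(0, e), cons(0, cons(e, b))), cons(b, cons(e, b))))))   [R3 at 2.1.1]
3. cons(cons(e, cons(cons(e, 0), 0)), cons(cons(b, b), cons(cons(e, g(0, cons(cons(0, 0), cons(e, b)))), g(g(cons(0, e), cons(0, cons(e, b))), cons(b, cons(e, b))))))  →  cons(cons(e, cons(cons(e, 0), 0)), cons(cons(b, b), cons(cons(e, 0), g(g(cons(0, e), cons(0, cons(e, b))), cons(b, cons(e, b))))))   [R3 at 2.2.1.2]
4. cons(cons(e, cons(cons(e, 0), 0)), cons(cons(b, b), cons(cons(e, 0), g(g(cons(0, e), cons(0, cons(e, b))), cons(b, cons(e, b))))))  →  cons(cons(e, cons(cons(e, 0), 0)), cons(cons(b, b), cons(cons(e, 0), g(cons(0, e), cons(0, cons(e, b))))))   [R3 at 2.2.2]
5. cons(cons(e, cons(cons(e, 0), 0)), cons(cons(b, b), cons(cons(e, 0), g(cons(0, e), cons(0, cons(e, b))))))  →  cons(cons(e, cons(cons(e, 0), 0)), cons(cons(b, b), cons(cons(e, 0), cons(0, e))))   [R3 at 2.2.2]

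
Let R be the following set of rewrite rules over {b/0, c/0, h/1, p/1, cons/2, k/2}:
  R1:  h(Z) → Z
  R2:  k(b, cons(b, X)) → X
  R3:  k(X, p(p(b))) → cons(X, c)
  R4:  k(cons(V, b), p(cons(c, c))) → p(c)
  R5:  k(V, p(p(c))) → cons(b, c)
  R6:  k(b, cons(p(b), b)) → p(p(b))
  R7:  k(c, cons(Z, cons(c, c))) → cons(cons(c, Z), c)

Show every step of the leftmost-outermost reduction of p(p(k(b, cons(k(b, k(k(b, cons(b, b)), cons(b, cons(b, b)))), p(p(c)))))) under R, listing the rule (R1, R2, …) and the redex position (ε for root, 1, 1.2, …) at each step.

1. p(p(k(b, cons(k(b, k(k(b, cons(b, b)), cons(b, cons(b, b)))), p(p(c))))))  →  p(p(k(b, cons(k(b, k(b, cons(b, cons(b, b)))), p(p(c))))))   [R2 at 1.1.2.1.2.1]
2. p(p(k(b, cons(k(b, k(b, cons(b, cons(b, b)))), p(p(c))))))  →  p(p(k(b, cons(k(b, cons(b, b)), p(p(c))))))   [R2 at 1.1.2.1.2]
3. p(p(k(b, cons(k(b, cons(b, b)), p(p(c))))))  →  p(p(k(b, cons(b, p(p(c))))))   [R2 at 1.1.2.1]
4. p(p(k(b, cons(b, p(p(c))))))  →  p(p(p(p(c))))   [R2 at 1.1]

p(p(p(p(c))))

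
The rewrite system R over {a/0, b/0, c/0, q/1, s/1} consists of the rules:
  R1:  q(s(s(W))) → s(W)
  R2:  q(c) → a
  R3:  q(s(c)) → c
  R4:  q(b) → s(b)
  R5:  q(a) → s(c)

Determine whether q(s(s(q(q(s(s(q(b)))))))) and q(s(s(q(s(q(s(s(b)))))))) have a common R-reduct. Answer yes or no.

Reduce t₁ = q(s(s(q(q(s(s(q(b)))))))):
1. q(s(s(q(q(s(s(q(b))))))))  →  s(q(q(s(s(q(b))))))   [R1 at ε]
2. s(q(q(s(s(q(b))))))  →  s(q(s(q(b))))   [R1 at 1.1]
3. s(q(s(q(b))))  →  s(q(s(s(b))))   [R4 at 1.1.1]
4. s(q(s(s(b))))  →  s(s(b))   [R1 at 1]

Reduce t₂ = q(s(s(q(s(q(s(s(b)))))))):
1. q(s(s(q(s(q(s(s(b))))))))  →  s(q(s(q(s(s(b))))))   [R1 at ε]
2. s(q(s(q(s(s(b))))))  →  s(q(s(s(b))))   [R1 at 1.1.1]
3. s(q(s(s(b))))  →  s(s(b))   [R1 at 1]

yes — NF(t₁) = s(s(b)), NF(t₂) = s(s(b))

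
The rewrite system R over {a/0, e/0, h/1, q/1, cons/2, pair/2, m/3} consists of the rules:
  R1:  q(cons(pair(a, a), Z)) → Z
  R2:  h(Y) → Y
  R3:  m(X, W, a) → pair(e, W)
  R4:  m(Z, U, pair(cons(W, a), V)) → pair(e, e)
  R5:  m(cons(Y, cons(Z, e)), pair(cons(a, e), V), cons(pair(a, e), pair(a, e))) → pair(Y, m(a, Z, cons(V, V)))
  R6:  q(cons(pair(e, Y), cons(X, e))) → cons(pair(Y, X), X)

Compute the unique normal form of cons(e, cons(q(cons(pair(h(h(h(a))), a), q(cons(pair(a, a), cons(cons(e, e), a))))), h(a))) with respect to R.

1. cons(e, cons(q(cons(pair(h(h(h(a))), a), q(cons(pair(a, a), cons(cons(e, e), a))))), h(a)))  →  cons(e, cons(q(cons(pair(h(h(a)), a), q(cons(pair(a, a), cons(cons(e, e), a))))), h(a)))   [R2 at 2.1.1.1.1]
2. cons(e, cons(q(cons(pair(h(h(a)), a), q(cons(pair(a, a), cons(cons(e, e), a))))), h(a)))  →  cons(e, cons(q(cons(pair(h(a), a), q(cons(pair(a, a), cons(cons(e, e), a))))), h(a)))   [R2 at 2.1.1.1.1]
3. cons(e, cons(q(cons(pair(h(a), a), q(cons(pair(a, a), cons(cons(e, e), a))))), h(a)))  →  cons(e, cons(q(cons(pair(a, a), q(cons(pair(a, a), cons(cons(e, e), a))))), h(a)))   [R2 at 2.1.1.1.1]
4. cons(e, cons(q(cons(pair(a, a), q(cons(pair(a, a), cons(cons(e, e), a))))), h(a)))  →  cons(e, cons(q(cons(pair(a, a), cons(cons(e, e), a))), h(a)))   [R1 at 2.1]
5. cons(e, cons(q(cons(pair(a, a), cons(cons(e, e), a))), h(a)))  →  cons(e, cons(cons(cons(e, e), a), h(a)))   [R1 at 2.1]
6. cons(e, cons(cons(cons(e, e), a), h(a)))  →  cons(e, cons(cons(cons(e, e), a), a))   [R2 at 2.2]

cons(e, cons(cons(cons(e, e), a), a))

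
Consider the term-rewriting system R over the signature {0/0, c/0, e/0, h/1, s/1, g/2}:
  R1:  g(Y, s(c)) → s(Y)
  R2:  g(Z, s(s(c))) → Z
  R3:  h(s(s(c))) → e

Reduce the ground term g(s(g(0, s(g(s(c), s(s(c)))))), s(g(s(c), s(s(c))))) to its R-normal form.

s(0)

1. g(s(g(0, s(g(s(c), s(s(c)))))), s(g(s(c), s(s(c)))))  →  g(s(g(0, s(s(c)))), s(g(s(c), s(s(c)))))   [R2 at 1.1.2.1]
2. g(s(g(0, s(s(c)))), s(g(s(c), s(s(c)))))  →  g(s(0), s(g(s(c), s(s(c)))))   [R2 at 1.1]
3. g(s(0), s(g(s(c), s(s(c)))))  →  g(s(0), s(s(c)))   [R2 at 2.1]
4. g(s(0), s(s(c)))  →  s(0)   [R2 at ε]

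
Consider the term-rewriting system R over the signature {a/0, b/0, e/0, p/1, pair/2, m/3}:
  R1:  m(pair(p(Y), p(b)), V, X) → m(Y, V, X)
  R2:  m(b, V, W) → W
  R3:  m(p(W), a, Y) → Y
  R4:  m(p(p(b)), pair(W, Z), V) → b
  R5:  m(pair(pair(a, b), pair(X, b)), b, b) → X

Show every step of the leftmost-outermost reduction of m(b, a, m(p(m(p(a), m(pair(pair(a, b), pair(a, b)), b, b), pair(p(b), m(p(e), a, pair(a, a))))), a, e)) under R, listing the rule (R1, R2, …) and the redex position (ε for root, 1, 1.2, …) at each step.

e

1. m(b, a, m(p(m(p(a), m(pair(pair(a, b), pair(a, b)), b, b), pair(p(b), m(p(e), a, pair(a, a))))), a, e))  →  m(p(m(p(a), m(pair(pair(a, b), pair(a, b)), b, b), pair(p(b), m(p(e), a, pair(a, a))))), a, e)   [R2 at ε]
2. m(p(m(p(a), m(pair(pair(a, b), pair(a, b)), b, b), pair(p(b), m(p(e), a, pair(a, a))))), a, e)  →  e   [R3 at ε]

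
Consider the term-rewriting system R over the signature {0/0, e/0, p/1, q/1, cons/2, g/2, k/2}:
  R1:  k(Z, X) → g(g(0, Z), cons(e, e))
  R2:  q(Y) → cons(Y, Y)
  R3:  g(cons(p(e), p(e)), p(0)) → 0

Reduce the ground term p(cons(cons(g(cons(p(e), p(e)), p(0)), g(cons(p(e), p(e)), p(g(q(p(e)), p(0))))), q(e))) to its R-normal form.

1. p(cons(cons(g(cons(p(e), p(e)), p(0)), g(cons(p(e), p(e)), p(g(q(p(e)), p(0))))), q(e)))  →  p(cons(cons(0, g(cons(p(e), p(e)), p(g(q(p(e)), p(0))))), q(e)))   [R3 at 1.1.1]
2. p(cons(cons(0, g(cons(p(e), p(e)), p(g(q(p(e)), p(0))))), q(e)))  →  p(cons(cons(0, g(cons(p(e), p(e)), p(g(cons(p(e), p(e)), p(0))))), q(e)))   [R2 at 1.1.2.2.1.1]
3. p(cons(cons(0, g(cons(p(e), p(e)), p(g(cons(p(e), p(e)), p(0))))), q(e)))  →  p(cons(cons(0, g(cons(p(e), p(e)), p(0))), q(e)))   [R3 at 1.1.2.2.1]
4. p(cons(cons(0, g(cons(p(e), p(e)), p(0))), q(e)))  →  p(cons(cons(0, 0), q(e)))   [R3 at 1.1.2]
5. p(cons(cons(0, 0), q(e)))  →  p(cons(cons(0, 0), cons(e, e)))   [R2 at 1.2]

p(cons(cons(0, 0), cons(e, e)))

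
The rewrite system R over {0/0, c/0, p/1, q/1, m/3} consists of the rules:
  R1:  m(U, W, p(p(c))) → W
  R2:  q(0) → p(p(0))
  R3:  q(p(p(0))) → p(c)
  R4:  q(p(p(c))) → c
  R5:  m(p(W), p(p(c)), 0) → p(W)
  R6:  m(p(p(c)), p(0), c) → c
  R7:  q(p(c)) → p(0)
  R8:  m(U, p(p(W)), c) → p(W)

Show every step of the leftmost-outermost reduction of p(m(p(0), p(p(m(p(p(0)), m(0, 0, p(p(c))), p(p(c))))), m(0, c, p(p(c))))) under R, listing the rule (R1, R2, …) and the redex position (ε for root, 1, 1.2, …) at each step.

p(p(0))

1. p(m(p(0), p(p(m(p(p(0)), m(0, 0, p(p(c))), p(p(c))))), m(0, c, p(p(c)))))  →  p(m(p(0), p(p(m(0, 0, p(p(c))))), m(0, c, p(p(c)))))   [R1 at 1.2.1.1]
2. p(m(p(0), p(p(m(0, 0, p(p(c))))), m(0, c, p(p(c)))))  →  p(m(p(0), p(p(0)), m(0, c, p(p(c)))))   [R1 at 1.2.1.1]
3. p(m(p(0), p(p(0)), m(0, c, p(p(c)))))  →  p(m(p(0), p(p(0)), c))   [R1 at 1.3]
4. p(m(p(0), p(p(0)), c))  →  p(p(0))   [R8 at 1]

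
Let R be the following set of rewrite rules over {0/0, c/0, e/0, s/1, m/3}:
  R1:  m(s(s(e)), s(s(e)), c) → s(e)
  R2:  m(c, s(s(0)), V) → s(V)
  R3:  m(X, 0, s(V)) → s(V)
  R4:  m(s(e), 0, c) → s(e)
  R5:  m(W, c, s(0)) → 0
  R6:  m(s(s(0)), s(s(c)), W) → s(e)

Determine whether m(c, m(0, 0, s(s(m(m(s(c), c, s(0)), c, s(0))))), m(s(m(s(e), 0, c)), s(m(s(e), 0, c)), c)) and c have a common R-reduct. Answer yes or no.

no — NF(t₁) = s(s(e)), NF(t₂) = c

Reduce t₁ = m(c, m(0, 0, s(s(m(m(s(c), c, s(0)), c, s(0))))), m(s(m(s(e), 0, c)), s(m(s(e), 0, c)), c)):
1. m(c, m(0, 0, s(s(m(m(s(c), c, s(0)), c, s(0))))), m(s(m(s(e), 0, c)), s(m(s(e), 0, c)), c))  →  m(c, s(s(m(m(s(c), c, s(0)), c, s(0)))), m(s(m(s(e), 0, c)), s(m(s(e), 0, c)), c))   [R3 at 2]
2. m(c, s(s(m(m(s(c), c, s(0)), c, s(0)))), m(s(m(s(e), 0, c)), s(m(s(e), 0, c)), c))  →  m(c, s(s(0)), m(s(m(s(e), 0, c)), s(m(s(e), 0, c)), c))   [R5 at 2.1.1]
3. m(c, s(s(0)), m(s(m(s(e), 0, c)), s(m(s(e), 0, c)), c))  →  s(m(s(m(s(e), 0, c)), s(m(s(e), 0, c)), c))   [R2 at ε]
4. s(m(s(m(s(e), 0, c)), s(m(s(e), 0, c)), c))  →  s(m(s(s(e)), s(m(s(e), 0, c)), c))   [R4 at 1.1.1]
5. s(m(s(s(e)), s(m(s(e), 0, c)), c))  →  s(m(s(s(e)), s(s(e)), c))   [R4 at 1.2.1]
6. s(m(s(s(e)), s(s(e)), c))  →  s(s(e))   [R1 at 1]

Reduce t₂ = c:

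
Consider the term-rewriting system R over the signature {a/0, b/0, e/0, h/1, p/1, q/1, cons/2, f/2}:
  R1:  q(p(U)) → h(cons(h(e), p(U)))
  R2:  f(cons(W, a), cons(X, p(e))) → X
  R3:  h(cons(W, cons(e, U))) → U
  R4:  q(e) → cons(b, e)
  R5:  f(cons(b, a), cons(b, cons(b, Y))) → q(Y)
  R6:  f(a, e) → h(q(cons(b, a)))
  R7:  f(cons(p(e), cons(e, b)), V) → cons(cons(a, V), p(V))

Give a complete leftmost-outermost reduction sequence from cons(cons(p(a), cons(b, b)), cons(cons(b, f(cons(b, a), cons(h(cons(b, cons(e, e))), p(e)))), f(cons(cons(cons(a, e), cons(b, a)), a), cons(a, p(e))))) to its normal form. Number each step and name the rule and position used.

1. cons(cons(p(a), cons(b, b)), cons(cons(b, f(cons(b, a), cons(h(cons(b, cons(e, e))), p(e)))), f(cons(cons(cons(a, e), cons(b, a)), a), cons(a, p(e)))))  →  cons(cons(p(a), cons(b, b)), cons(cons(b, h(cons(b, cons(e, e)))), f(cons(cons(cons(a, e), cons(b, a)), a), cons(a, p(e)))))   [R2 at 2.1.2]
2. cons(cons(p(a), cons(b, b)), cons(cons(b, h(cons(b, cons(e, e)))), f(cons(cons(cons(a, e), cons(b, a)), a), cons(a, p(e)))))  →  cons(cons(p(a), cons(b, b)), cons(cons(b, e), f(cons(cons(cons(a, e), cons(b, a)), a), cons(a, p(e)))))   [R3 at 2.1.2]
3. cons(cons(p(a), cons(b, b)), cons(cons(b, e), f(cons(cons(cons(a, e), cons(b, a)), a), cons(a, p(e)))))  →  cons(cons(p(a), cons(b, b)), cons(cons(b, e), a))   [R2 at 2.2]

cons(cons(p(a), cons(b, b)), cons(cons(b, e), a))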